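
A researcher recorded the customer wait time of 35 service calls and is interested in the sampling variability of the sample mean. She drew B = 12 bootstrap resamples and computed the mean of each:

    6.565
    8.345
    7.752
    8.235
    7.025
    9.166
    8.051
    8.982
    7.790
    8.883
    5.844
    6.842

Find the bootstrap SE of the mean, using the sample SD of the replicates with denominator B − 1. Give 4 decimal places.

Bootstrap SE is the standard deviation of the 12 replicate means.
Mean of replicates: (6.565 + 8.345 + 7.752 + 8.235 + 7.025 + 9.166 + 8.051 + 8.982 + 7.790 + 8.883 + 5.844 + 6.842) / 12 = 93.48000 / 12 = 7.79000
Sum of squared deviations: (−1.22500)² + (+0.55500)² + (−0.03800)² + (+0.44500)² + (−0.76500)² + (+1.37600)² + (+0.26100)² + (+1.19200)² + (+0.00000)² + (+1.09300)² + (−1.94600)² + (−0.94800)² = 11.85597
Variance = 11.85597 / 11 = 1.07782
SE* = √1.07782

SE* = 1.0382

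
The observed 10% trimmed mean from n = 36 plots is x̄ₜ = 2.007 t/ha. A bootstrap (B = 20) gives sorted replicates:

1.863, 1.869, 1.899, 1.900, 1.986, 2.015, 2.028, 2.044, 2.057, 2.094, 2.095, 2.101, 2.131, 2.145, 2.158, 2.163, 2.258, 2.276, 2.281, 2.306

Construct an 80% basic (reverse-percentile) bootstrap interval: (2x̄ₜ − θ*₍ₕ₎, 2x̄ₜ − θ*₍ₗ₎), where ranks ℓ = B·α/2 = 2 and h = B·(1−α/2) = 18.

(1.738, 2.145)

Percentile endpoints at ranks 2 and 18: θ*₍2₎ = 1.869, θ*₍18₎ = 2.276.
Basic interval reflects these around x̄ₜ:
  lower = 2 × 2.007 − 2.276 = 1.738
  upper = 2 × 2.007 − 1.869 = 2.145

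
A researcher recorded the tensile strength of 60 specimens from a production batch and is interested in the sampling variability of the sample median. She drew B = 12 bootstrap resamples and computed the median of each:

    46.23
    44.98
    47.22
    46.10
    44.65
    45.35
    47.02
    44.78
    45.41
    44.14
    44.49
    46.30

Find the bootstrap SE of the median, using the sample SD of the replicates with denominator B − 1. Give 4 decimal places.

Bootstrap SE is the standard deviation of the 12 replicate medians.
Mean of replicates: (46.23 + 44.98 + 47.22 + 46.10 + 44.65 + 45.35 + 47.02 + 44.78 + 45.41 + 44.14 + 44.49 + 46.30) / 12 = 546.67000 / 12 = 45.55583
Sum of squared deviations: (+0.67417)² + (−0.57583)² + (+1.66417)² + (+0.54417)² + (−0.90583)² + (−0.20583)² + (+1.46417)² + (−0.77583)² + (−0.14583)² + (−1.41583)² + (−1.06583)² + (+0.74417)² = 11.17589
Variance = 11.17589 / 11 = 1.01599
SE* = √1.01599

SE* = 1.0080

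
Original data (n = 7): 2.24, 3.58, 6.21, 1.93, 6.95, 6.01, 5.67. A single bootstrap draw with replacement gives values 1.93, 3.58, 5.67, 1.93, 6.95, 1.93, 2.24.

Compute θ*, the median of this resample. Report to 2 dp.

Sorted: 1.93, 1.93, 1.93, 2.24, 3.58, 5.67, 6.95
Median = middle value = 2.24

θ* = 2.24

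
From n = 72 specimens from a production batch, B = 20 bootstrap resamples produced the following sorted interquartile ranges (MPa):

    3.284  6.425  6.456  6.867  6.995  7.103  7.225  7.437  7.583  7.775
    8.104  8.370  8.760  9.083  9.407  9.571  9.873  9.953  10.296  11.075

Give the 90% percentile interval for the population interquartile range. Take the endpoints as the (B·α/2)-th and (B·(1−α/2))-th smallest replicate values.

(3.284, 10.296)

α = 0.10; lower rank = 20 × 0.050 = 1; upper rank = 20 × 0.950 = 19.
The 1st smallest replicate is 3.284; the 19th is 10.296.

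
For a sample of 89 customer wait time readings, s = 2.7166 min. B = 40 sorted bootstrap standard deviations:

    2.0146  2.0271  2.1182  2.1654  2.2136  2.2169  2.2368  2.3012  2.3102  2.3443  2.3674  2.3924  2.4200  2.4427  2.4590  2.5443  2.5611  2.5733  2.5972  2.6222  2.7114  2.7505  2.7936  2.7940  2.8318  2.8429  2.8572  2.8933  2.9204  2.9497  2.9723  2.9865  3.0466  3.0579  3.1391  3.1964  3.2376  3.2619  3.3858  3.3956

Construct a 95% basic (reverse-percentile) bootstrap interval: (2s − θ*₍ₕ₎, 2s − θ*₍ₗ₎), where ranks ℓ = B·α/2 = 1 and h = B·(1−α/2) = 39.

Percentile endpoints at ranks 1 and 39: θ*₍1₎ = 2.0146, θ*₍39₎ = 3.3858.
Basic interval reflects these around s:
  lower = 2 × 2.7166 − 3.3858 = 2.0474
  upper = 2 × 2.7166 − 2.0146 = 3.4186

(2.0474, 3.4186)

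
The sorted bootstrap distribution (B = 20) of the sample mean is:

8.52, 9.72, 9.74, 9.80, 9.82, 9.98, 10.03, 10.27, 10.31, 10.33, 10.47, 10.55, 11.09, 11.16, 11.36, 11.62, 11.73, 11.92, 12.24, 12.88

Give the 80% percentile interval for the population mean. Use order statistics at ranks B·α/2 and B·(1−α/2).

(9.72, 11.92)

α = 0.20; lower rank = 20 × 0.100 = 2; upper rank = 20 × 0.900 = 18.
The 2nd smallest replicate is 9.72; the 18th is 11.92.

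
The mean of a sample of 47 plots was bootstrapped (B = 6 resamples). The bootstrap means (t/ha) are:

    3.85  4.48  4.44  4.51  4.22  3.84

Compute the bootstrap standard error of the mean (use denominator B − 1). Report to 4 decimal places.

Bootstrap SE is the standard deviation of the 6 replicate means.
Mean of replicates: (3.85 + 4.48 + 4.44 + 4.51 + 4.22 + 3.84) / 6 = 25.34000 / 6 = 4.22333
Sum of squared deviations: (−0.37333)² + (+0.25667)² + (+0.21667)² + (+0.28667)² + (−0.00333)² + (−0.38333)² = 0.48133
Variance = 0.48133 / 5 = 0.09627
SE* = √0.09627

SE* = 0.3103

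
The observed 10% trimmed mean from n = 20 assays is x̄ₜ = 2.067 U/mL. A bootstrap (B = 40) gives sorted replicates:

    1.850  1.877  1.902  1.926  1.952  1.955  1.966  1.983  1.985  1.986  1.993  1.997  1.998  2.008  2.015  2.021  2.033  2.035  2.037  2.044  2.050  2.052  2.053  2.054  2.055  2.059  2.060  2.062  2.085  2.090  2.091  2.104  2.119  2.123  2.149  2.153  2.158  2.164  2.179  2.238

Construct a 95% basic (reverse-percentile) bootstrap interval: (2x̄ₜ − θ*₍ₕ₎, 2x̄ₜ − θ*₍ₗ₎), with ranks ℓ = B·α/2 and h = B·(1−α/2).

(1.955, 2.284)

Percentile endpoints at ranks 1 and 39: θ*₍1₎ = 1.850, θ*₍39₎ = 2.179.
Basic interval reflects these around x̄ₜ:
  lower = 2 × 2.067 − 2.179 = 1.955
  upper = 2 × 2.067 − 1.850 = 2.284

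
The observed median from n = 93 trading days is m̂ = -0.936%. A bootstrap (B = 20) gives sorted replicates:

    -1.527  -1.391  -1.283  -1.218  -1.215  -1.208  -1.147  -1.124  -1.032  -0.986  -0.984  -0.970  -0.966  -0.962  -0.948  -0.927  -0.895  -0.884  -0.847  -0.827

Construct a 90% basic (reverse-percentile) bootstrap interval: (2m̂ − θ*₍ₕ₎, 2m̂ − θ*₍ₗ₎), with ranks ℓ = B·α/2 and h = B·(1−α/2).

Percentile endpoints at ranks 1 and 19: θ*₍1₎ = -1.527, θ*₍19₎ = -0.847.
Basic interval reflects these around m̂:
  lower = 2 × -0.936 − -0.847 = -1.025
  upper = 2 × -0.936 − -1.527 = -0.345

(-1.025, -0.345)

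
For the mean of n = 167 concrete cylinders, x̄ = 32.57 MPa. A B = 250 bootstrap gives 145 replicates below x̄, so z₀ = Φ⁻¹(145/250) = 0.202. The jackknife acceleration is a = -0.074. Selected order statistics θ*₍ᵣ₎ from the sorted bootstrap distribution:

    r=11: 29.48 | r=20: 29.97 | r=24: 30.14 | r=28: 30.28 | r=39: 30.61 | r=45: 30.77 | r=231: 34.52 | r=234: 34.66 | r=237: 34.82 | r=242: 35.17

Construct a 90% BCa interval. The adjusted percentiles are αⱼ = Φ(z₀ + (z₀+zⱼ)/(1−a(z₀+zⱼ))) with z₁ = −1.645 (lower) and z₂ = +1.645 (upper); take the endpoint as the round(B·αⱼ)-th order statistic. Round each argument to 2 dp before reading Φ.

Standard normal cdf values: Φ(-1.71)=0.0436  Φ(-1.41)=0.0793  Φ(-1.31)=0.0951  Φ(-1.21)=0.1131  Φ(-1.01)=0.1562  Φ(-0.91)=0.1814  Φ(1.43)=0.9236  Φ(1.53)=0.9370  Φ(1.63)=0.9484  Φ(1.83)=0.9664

Lower: z₀ + z₁ = 0.202 + (-1.645) = -1.443; 1 − a(z₀+z₁) = 1 − (-0.074)(-1.443) = 0.8932; argument = 0.202 + (-1.443)/0.8932 = -1.4135 → -1.41.
α₁ = Φ(-1.41) = 0.0793; rank = round(250 × 0.0793) = 20; θ*₍20₎ = 29.97.
Upper: z₀ + z₂ = 1.847; 1 − a(z₀+z₂) = 1.1367; argument = 1.8269 → 1.83; α₂ = 0.9664; rank = 242; θ*₍242₎ = 35.17.

(29.97, 35.17)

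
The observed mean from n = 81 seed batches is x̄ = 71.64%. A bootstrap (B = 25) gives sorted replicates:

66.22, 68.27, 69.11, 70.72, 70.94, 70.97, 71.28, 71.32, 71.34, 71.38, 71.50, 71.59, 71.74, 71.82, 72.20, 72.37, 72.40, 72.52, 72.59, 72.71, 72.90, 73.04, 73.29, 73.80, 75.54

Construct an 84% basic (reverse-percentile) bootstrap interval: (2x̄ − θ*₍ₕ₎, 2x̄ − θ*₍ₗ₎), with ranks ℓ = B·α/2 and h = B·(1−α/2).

(69.99, 75.01)

Percentile endpoints at ranks 2 and 23: θ*₍2₎ = 68.27, θ*₍23₎ = 73.29.
Basic interval reflects these around x̄:
  lower = 2 × 71.64 − 73.29 = 69.99
  upper = 2 × 71.64 − 68.27 = 75.01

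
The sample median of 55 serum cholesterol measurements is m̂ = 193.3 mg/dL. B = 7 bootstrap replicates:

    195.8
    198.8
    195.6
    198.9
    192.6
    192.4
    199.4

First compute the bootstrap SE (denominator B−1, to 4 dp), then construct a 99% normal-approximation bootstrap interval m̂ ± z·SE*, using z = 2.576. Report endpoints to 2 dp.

Mean of replicates = 196.2143; sum of squared deviations = 52.2086; SE* = √(52.2086/6) = 2.9498
Margin = 2.576 × 2.9498 = 7.599
Interval: 193.3 ± 7.599

(185.70, 200.90)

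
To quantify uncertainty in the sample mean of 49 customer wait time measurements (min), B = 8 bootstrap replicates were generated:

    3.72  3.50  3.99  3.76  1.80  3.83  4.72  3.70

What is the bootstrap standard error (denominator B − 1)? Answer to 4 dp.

SE* = 0.8240

Bootstrap SE is the standard deviation of the 8 replicate means.
Mean of replicates: (3.72 + 3.50 + 3.99 + 3.76 + 1.80 + 3.83 + 4.72 + 3.70) / 8 = 29.02000 / 8 = 3.62750
Sum of squared deviations: (+0.09250)² + (−0.12750)² + (+0.36250)² + (+0.13250)² + (−1.82750)² + (+0.20250)² + (+1.09250)² + (+0.07250)² = 4.75335
Variance = 4.75335 / 7 = 0.67905
SE* = √0.67905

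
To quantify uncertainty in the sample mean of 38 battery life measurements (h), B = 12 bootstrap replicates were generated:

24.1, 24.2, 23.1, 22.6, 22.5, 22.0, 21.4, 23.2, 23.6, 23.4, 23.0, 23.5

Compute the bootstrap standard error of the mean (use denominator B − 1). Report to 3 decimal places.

SE* = 0.821

Bootstrap SE is the standard deviation of the 12 replicate means.
Mean of replicates: (24.1 + 24.2 + 23.1 + 22.6 + 22.5 + 22.0 + 21.4 + 23.2 + 23.6 + 23.4 + 23.0 + 23.5) / 12 = 276.6000 / 12 = 23.0500
Sum of squared deviations: (+1.0500)² + (+1.1500)² + (+0.0500)² + (−0.4500)² + (−0.5500)² + (−1.0500)² + (−1.6500)² + (+0.1500)² + (+0.5500)² + (+0.3500)² + (−0.0500)² + (+0.4500)² = 7.4100
Variance = 7.4100 / 11 = 0.6736
SE* = √0.6736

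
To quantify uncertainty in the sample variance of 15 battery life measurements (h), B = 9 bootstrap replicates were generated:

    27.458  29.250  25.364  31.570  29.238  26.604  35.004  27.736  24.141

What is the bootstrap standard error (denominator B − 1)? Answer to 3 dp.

SE* = 3.296

Bootstrap SE is the standard deviation of the 9 replicate variances.
Mean of replicates: (27.458 + 29.250 + 25.364 + 31.570 + 29.238 + 26.604 + 35.004 + 27.736 + 24.141) / 9 = 256.3650 / 9 = 28.4850
Sum of squared deviations: (−1.0270)² + (+0.7650)² + (−3.1210)² + (+3.0850)² + (+0.7530)² + (−1.8810)² + (+6.5190)² + (−0.7490)² + (−4.3440)² = 86.9317
Variance = 86.9317 / 8 = 10.8665
SE* = √10.8665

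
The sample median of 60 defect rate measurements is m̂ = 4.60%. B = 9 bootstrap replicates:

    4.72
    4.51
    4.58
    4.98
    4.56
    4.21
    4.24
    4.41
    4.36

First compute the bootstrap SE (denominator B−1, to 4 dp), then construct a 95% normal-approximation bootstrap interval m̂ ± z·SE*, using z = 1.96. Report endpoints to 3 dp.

(4.126, 5.074)

Mean of replicates = 4.5078; sum of squared deviations = 0.4678; SE* = √(0.4678/8) = 0.2418
Margin = 1.96 × 0.2418 = 0.4739
Interval: 4.60 ± 0.4739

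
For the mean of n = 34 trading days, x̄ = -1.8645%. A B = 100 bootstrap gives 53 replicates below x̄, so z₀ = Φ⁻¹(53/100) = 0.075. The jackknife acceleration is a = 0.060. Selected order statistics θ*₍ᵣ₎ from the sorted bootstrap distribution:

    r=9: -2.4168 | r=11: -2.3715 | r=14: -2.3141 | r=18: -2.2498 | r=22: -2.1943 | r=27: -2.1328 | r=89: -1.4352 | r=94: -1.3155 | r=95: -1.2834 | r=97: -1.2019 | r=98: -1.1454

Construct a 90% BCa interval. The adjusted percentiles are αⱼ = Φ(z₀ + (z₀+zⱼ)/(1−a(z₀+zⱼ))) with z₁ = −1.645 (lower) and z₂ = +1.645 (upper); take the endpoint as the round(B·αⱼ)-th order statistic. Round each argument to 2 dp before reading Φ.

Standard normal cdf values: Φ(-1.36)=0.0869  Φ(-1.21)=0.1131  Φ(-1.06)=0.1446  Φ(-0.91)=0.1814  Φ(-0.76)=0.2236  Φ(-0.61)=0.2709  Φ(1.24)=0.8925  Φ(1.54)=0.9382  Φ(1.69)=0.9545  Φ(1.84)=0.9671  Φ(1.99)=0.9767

(-2.4168, -1.1454)

Lower: z₀ + z₁ = 0.075 + (-1.645) = -1.570; 1 − a(z₀+z₁) = 1 − (0.060)(-1.570) = 1.0942; argument = 0.075 + (-1.570)/1.0942 = -1.3598 → -1.36.
α₁ = Φ(-1.36) = 0.0869; rank = round(100 × 0.0869) = 9; θ*₍9₎ = -2.4168.
Upper: z₀ + z₂ = 1.720; 1 − a(z₀+z₂) = 0.8968; argument = 1.9929 → 1.99; α₂ = 0.9767; rank = 98; θ*₍98₎ = -1.1454.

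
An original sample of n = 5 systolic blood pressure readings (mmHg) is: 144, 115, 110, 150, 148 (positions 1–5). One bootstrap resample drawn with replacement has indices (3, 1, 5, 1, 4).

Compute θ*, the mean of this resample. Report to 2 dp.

Resample values: 110, 144, 148, 144, 150.
Mean = (110 + 144 + 148 + 144 + 150) / 5 = 696.0 / 5 = 139.20

θ* = 139.20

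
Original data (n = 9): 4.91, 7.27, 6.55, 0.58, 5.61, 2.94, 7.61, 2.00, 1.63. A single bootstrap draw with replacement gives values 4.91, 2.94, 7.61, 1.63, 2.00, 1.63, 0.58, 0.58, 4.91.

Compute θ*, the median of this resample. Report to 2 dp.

θ* = 2.00

Sorted: 0.58, 0.58, 1.63, 1.63, 2.00, 2.94, 4.91, 4.91, 7.61
Median = middle value = 2.00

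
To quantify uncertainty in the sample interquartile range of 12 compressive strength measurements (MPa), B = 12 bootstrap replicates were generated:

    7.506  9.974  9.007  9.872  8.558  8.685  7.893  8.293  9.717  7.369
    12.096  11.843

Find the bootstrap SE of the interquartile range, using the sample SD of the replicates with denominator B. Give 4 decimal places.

SE* = 1.4760

Bootstrap SE is the standard deviation of the 12 replicate interquartile ranges.
Mean of replicates: (7.506 + 9.974 + 9.007 + 9.872 + 8.558 + 8.685 + 7.893 + 8.293 + 9.717 + 7.369 + 12.096 + 11.843) / 12 = 110.81300 / 12 = 9.23442
Sum of squared deviations: (−1.72842)² + (+0.73958)² + (−0.22742)² + (+0.63758)² + (−0.67642)² + (−0.54942)² + (−1.34142)² + (−0.94142)² + (+0.48258)² + (−1.86542)² + (+2.86158)² + (+2.60858)² = 26.14373
Variance = 26.14373 / 12 = 2.17864
SE* = √2.17864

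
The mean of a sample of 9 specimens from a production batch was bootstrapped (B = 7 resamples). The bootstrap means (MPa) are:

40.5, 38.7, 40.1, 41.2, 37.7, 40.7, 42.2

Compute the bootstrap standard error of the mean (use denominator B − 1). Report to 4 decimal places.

SE* = 1.5186

Bootstrap SE is the standard deviation of the 7 replicate means.
Mean of replicates: (40.5 + 38.7 + 40.1 + 41.2 + 37.7 + 40.7 + 42.2) / 7 = 281.10000 / 7 = 40.15714
Sum of squared deviations: (+0.34286)² + (−1.45714)² + (−0.05714)² + (+1.04286)² + (−2.45714)² + (+0.54286)² + (+2.04286)² = 13.83714
Variance = 13.83714 / 6 = 2.30619
SE* = √2.30619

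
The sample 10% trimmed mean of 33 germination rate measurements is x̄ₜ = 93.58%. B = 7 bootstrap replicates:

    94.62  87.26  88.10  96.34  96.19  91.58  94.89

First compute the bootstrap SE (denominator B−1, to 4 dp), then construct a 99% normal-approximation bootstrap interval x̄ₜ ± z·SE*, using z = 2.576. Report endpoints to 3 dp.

(83.832, 103.328)

Mean of replicates = 92.7114; sum of squared deviations = 85.9193; SE* = √(85.9193/6) = 3.7842
Margin = 2.576 × 3.7842 = 9.7481
Interval: 93.58 ± 9.7481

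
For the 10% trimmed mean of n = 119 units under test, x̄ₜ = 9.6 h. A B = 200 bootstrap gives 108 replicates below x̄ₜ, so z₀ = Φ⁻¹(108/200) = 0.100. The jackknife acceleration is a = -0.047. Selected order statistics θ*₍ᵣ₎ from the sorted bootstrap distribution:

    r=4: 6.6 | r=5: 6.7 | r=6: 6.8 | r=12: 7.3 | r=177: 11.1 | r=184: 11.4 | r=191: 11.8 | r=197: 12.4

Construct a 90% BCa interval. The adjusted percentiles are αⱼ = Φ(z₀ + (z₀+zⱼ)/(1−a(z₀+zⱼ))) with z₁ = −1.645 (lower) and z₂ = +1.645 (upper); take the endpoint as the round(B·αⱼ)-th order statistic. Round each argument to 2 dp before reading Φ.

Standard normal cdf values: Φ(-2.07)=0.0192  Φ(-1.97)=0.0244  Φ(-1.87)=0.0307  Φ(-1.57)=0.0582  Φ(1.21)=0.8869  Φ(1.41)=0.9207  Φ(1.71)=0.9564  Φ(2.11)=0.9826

Lower: z₀ + z₁ = 0.100 + (-1.645) = -1.545; 1 − a(z₀+z₁) = 1 − (-0.047)(-1.545) = 0.9274; argument = 0.100 + (-1.545)/0.9274 = -1.5660 → -1.57.
α₁ = Φ(-1.57) = 0.0582; rank = round(200 × 0.0582) = 12; θ*₍12₎ = 7.3.
Upper: z₀ + z₂ = 1.745; 1 − a(z₀+z₂) = 1.0820; argument = 1.7127 → 1.71; α₂ = 0.9564; rank = 191; θ*₍191₎ = 11.8.

(7.3, 11.8)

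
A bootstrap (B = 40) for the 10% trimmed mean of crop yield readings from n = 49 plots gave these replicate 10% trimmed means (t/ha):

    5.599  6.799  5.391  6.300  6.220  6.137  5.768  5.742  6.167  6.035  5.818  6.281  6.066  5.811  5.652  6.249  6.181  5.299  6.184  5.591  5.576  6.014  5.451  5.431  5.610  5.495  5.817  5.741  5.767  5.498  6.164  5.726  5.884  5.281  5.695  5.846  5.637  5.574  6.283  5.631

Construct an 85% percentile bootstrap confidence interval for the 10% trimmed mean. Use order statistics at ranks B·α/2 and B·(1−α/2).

Sorted replicates: 5.281, 5.299, 5.391, 5.431, 5.451, 5.495, 5.498, 5.574, 5.576, 5.591, 5.599, 5.610, 5.631, 5.637, 5.652, 5.695, 5.726, 5.741, 5.742, 5.767, 5.768, 5.811, 5.817, 5.818, 5.846, 5.884, 6.014, 6.035, 6.066, 6.137, 6.164, 6.167, 6.181, 6.184, 6.220, 6.249, 6.281, 6.283, 6.300, 6.799
α = 0.15; lower rank = 40 × 0.075 = 3; upper rank = 40 × 0.925 = 37.
The 3rd smallest replicate is 5.391; the 37th is 6.281.

(5.391, 6.281)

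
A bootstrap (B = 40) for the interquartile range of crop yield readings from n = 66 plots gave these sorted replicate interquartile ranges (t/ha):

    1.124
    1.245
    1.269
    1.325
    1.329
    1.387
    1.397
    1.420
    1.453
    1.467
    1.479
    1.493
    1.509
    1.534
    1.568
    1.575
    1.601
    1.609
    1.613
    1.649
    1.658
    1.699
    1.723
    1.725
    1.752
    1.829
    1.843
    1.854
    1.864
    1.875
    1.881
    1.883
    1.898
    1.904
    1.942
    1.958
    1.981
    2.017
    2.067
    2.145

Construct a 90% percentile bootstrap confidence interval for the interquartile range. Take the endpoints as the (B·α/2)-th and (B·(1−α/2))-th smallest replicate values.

(1.245, 2.017)

α = 0.10; lower rank = 40 × 0.050 = 2; upper rank = 40 × 0.950 = 38.
The 2nd smallest replicate is 1.245; the 38th is 2.017.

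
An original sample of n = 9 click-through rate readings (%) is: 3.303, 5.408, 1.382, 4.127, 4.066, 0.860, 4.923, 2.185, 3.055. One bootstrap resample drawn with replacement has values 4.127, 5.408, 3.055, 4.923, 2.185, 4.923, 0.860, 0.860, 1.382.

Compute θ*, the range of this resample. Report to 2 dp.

Range = 5.408 − 0.860 = 4.55

θ* = 4.55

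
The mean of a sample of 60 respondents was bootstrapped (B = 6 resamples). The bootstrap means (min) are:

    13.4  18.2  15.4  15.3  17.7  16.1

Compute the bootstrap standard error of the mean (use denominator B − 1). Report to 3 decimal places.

Bootstrap SE is the standard deviation of the 6 replicate means.
Mean of replicates: (13.4 + 18.2 + 15.4 + 15.3 + 17.7 + 16.1) / 6 = 96.1000 / 6 = 16.0167
Sum of squared deviations: (−2.6167)² + (+2.1833)² + (−0.6167)² + (−0.7167)² + (+1.6833)² + (+0.0833)² = 15.3483
Variance = 15.3483 / 5 = 3.0697
SE* = √3.0697

SE* = 1.752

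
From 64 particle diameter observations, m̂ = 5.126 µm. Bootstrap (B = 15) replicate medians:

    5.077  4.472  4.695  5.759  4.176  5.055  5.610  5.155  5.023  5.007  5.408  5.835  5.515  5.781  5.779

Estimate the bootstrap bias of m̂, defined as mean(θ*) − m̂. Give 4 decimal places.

mean(θ*) = (5.077 + 4.472 + 4.695 + 5.759 + 4.176 + 5.055 + 5.610 + 5.155 + 5.023 + 5.007 + 5.408 + 5.835 + 5.515 + 5.781 + 5.779) / 15 = 5.22313
bias = 5.22313 − 5.126

bias = +0.0971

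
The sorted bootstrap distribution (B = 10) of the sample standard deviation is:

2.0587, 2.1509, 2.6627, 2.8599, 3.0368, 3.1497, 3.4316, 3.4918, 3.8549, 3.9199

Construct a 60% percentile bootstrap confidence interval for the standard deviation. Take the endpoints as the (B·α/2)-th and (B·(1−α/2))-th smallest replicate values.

(2.1509, 3.4918)

α = 0.40; lower rank = 10 × 0.200 = 2; upper rank = 10 × 0.800 = 8.
The 2nd smallest replicate is 2.1509; the 8th is 3.4918.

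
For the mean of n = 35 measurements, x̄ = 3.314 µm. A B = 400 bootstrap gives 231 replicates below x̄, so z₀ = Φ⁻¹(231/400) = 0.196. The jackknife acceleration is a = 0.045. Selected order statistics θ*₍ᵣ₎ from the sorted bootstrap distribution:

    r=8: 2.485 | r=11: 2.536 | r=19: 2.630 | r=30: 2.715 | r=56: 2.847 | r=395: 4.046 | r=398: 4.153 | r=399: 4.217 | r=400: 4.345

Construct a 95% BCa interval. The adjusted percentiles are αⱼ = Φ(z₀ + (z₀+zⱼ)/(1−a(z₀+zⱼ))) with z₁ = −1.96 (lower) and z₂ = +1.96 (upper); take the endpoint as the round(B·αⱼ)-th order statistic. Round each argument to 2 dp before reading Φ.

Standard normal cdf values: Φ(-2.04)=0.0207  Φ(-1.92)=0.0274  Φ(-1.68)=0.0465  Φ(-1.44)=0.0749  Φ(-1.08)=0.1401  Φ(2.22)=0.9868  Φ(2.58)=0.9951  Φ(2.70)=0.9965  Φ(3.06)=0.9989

(2.715, 4.153)

Lower: z₀ + z₁ = 0.196 + (-1.960) = -1.764; 1 − a(z₀+z₁) = 1 − (0.045)(-1.764) = 1.0794; argument = 0.196 + (-1.764)/1.0794 = -1.4383 → -1.44.
α₁ = Φ(-1.44) = 0.0749; rank = round(400 × 0.0749) = 30; θ*₍30₎ = 2.715.
Upper: z₀ + z₂ = 2.156; 1 − a(z₀+z₂) = 0.9030; argument = 2.5836 → 2.58; α₂ = 0.9951; rank = 398; θ*₍398₎ = 4.153.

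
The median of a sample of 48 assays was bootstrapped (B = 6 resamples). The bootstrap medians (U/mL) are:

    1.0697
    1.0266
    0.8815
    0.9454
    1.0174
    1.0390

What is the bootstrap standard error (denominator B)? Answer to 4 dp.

SE* = 0.0637

Bootstrap SE is the standard deviation of the 6 replicate medians.
Mean of replicates: (1.0697 + 1.0266 + 0.8815 + 0.9454 + 1.0174 + 1.0390) / 6 = 5.97960 / 6 = 0.99660
Sum of squared deviations: (+0.07310)² + (+0.03000)² + (−0.11510)² + (−0.05120)² + (+0.02080)² + (+0.04240)² = 0.02434
Variance = 0.02434 / 6 = 0.00406
SE* = √0.00406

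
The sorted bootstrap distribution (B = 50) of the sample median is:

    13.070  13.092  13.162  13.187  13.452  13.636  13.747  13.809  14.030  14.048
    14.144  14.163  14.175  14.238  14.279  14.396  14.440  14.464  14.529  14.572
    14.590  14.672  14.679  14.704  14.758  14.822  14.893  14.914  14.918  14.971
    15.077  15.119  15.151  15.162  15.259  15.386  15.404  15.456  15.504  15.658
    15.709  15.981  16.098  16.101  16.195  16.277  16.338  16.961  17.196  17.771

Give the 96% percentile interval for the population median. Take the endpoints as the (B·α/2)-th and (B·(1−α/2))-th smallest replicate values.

(13.070, 17.196)

α = 0.04; lower rank = 50 × 0.020 = 1; upper rank = 50 × 0.980 = 49.
The 1st smallest replicate is 13.070; the 49th is 17.196.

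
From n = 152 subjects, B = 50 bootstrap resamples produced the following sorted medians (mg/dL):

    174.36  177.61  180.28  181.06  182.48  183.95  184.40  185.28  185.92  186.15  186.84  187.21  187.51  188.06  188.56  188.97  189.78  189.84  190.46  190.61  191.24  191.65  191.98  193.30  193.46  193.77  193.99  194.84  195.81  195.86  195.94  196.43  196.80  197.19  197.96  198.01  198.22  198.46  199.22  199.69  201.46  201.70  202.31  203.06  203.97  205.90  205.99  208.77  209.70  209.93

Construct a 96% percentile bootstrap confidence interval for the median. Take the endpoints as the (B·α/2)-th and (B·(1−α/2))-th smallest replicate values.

(174.36, 209.70)

α = 0.04; lower rank = 50 × 0.020 = 1; upper rank = 50 × 0.980 = 49.
The 1st smallest replicate is 174.36; the 49th is 209.70.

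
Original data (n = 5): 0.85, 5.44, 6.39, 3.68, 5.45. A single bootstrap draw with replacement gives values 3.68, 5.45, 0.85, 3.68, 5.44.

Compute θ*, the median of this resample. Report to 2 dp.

Sorted: 0.85, 3.68, 3.68, 5.44, 5.45
Median = middle value = 3.68

θ* = 3.68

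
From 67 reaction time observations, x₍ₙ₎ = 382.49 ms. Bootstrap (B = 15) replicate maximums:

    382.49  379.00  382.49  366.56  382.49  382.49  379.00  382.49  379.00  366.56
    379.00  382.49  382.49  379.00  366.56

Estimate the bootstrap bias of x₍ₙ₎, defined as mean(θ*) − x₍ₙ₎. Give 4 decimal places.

mean(θ*) = (382.49 + 379.00 + 382.49 + 366.56 + 382.49 + 382.49 + 379.00 + 382.49 + 379.00 + 366.56 + 379.00 + 382.49 + 382.49 + 379.00 + 366.56) / 15 = 378.14067
bias = 378.14067 − 382.49

bias = −4.3493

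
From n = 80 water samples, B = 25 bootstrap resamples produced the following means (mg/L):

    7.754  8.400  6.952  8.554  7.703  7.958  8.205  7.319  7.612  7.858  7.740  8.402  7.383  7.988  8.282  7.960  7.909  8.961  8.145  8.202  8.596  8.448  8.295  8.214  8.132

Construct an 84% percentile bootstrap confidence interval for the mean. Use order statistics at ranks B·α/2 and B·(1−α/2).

Sorted replicates: 6.952, 7.319, 7.383, 7.612, 7.703, 7.740, 7.754, 7.858, 7.909, 7.958, 7.960, 7.988, 8.132, 8.145, 8.202, 8.205, 8.214, 8.282, 8.295, 8.400, 8.402, 8.448, 8.554, 8.596, 8.961
α = 0.16; lower rank = 25 × 0.080 = 2; upper rank = 25 × 0.920 = 23.
The 2nd smallest replicate is 7.319; the 23rd is 8.554.

(7.319, 8.554)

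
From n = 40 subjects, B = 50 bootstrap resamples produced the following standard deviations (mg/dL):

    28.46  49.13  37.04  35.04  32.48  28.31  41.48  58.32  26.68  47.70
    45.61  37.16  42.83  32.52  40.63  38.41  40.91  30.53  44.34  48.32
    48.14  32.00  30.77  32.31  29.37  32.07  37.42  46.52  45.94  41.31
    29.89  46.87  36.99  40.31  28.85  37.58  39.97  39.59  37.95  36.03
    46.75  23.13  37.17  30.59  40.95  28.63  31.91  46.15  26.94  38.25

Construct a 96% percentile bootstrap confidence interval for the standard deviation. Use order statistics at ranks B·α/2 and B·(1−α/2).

Sorted replicates: 23.13, 26.68, 26.94, 28.31, 28.46, 28.63, 28.85, 29.37, 29.89, 30.53, 30.59, 30.77, 31.91, 32.00, 32.07, 32.31, 32.48, 32.52, 35.04, 36.03, 36.99, 37.04, 37.16, 37.17, 37.42, 37.58, 37.95, 38.25, 38.41, 39.59, 39.97, 40.31, 40.63, 40.91, 40.95, 41.31, 41.48, 42.83, 44.34, 45.61, 45.94, 46.15, 46.52, 46.75, 46.87, 47.70, 48.14, 48.32, 49.13, 58.32
α = 0.04; lower rank = 50 × 0.020 = 1; upper rank = 50 × 0.980 = 49.
The 1st smallest replicate is 23.13; the 49th is 49.13.

(23.13, 49.13)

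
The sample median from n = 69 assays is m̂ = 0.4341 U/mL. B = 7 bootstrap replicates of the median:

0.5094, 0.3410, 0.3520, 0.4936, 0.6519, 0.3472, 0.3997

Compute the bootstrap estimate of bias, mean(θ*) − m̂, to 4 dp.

bias = +0.0080

mean(θ*) = (0.5094 + 0.3410 + 0.3520 + 0.4936 + 0.6519 + 0.3472 + 0.3997) / 7 = 0.44211
bias = 0.44211 − 0.4341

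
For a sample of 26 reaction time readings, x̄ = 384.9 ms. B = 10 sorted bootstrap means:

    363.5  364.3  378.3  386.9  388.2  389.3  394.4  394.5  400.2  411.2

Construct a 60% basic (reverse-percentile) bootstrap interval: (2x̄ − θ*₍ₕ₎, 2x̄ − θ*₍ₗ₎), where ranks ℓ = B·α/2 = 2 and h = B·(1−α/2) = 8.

(375.3, 405.5)

Percentile endpoints at ranks 2 and 8: θ*₍2₎ = 364.3, θ*₍8₎ = 394.5.
Basic interval reflects these around x̄:
  lower = 2 × 384.9 − 394.5 = 375.3
  upper = 2 × 384.9 − 364.3 = 405.5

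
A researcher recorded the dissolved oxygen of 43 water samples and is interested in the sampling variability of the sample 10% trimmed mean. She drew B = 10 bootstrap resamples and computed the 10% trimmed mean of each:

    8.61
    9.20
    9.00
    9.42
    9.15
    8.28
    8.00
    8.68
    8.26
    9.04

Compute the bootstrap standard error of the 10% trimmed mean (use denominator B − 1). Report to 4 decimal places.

Bootstrap SE is the standard deviation of the 10 replicate 10% trimmed means.
Mean of replicates: (8.61 + 9.20 + 9.00 + 9.42 + 9.15 + 8.28 + 8.00 + 8.68 + 8.26 + 9.04) / 10 = 87.64000 / 10 = 8.76400
Sum of squared deviations: (−0.15400)² + (+0.43600)² + (+0.23600)² + (+0.65600)² + (+0.38600)² + (−0.48400)² + (−0.76400)² + (−0.08400)² + (−0.50400)² + (+0.27600)² = 2.00404
Variance = 2.00404 / 9 = 0.22267
SE* = √0.22267

SE* = 0.4719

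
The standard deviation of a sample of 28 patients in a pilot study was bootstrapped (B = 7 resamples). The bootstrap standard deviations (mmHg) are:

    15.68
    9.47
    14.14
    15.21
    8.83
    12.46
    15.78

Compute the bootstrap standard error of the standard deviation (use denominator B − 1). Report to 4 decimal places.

SE* = 2.9209

Bootstrap SE is the standard deviation of the 7 replicate standard deviations.
Mean of replicates: (15.68 + 9.47 + 14.14 + 15.21 + 8.83 + 12.46 + 15.78) / 7 = 91.57000 / 7 = 13.08143
Sum of squared deviations: (+2.59857)² + (−3.61143)² + (+1.05857)² + (+2.12857)² + (−4.25143)² + (−0.62143)² + (+2.69857)² = 51.18949
Variance = 51.18949 / 6 = 8.53158
SE* = √8.53158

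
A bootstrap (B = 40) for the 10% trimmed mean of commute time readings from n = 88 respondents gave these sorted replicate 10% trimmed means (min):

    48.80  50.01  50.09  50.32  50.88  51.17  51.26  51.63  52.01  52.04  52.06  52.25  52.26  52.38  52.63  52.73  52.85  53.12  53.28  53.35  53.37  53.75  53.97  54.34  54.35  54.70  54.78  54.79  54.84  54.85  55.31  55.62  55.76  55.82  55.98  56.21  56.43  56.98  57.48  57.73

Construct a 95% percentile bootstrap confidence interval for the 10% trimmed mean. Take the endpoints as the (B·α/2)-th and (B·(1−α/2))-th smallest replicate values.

(48.80, 57.48)

α = 0.05; lower rank = 40 × 0.025 = 1; upper rank = 40 × 0.975 = 39.
The 1st smallest replicate is 48.80; the 39th is 57.48.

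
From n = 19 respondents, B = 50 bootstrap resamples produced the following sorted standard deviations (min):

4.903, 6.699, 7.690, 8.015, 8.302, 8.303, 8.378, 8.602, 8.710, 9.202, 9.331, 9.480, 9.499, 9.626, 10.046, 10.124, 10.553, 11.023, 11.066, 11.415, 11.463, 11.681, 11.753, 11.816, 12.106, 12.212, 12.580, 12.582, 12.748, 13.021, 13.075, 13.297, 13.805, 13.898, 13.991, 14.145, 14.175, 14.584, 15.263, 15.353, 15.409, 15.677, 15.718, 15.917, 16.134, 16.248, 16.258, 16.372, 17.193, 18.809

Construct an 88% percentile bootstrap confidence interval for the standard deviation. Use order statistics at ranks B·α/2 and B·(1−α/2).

α = 0.12; lower rank = 50 × 0.060 = 3; upper rank = 50 × 0.940 = 47.
The 3rd smallest replicate is 7.690; the 47th is 16.258.

(7.690, 16.258)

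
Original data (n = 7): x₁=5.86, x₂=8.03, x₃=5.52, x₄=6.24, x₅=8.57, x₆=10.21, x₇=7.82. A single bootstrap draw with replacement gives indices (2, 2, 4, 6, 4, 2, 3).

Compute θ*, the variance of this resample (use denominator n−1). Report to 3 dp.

θ* = 2.546

Resample values: 8.03, 8.03, 6.24, 10.21, 6.24, 8.03, 5.52.
Mean = 7.4714; sum of squared deviations = 15.2767
s² = 15.2767 / 6 = 2.5461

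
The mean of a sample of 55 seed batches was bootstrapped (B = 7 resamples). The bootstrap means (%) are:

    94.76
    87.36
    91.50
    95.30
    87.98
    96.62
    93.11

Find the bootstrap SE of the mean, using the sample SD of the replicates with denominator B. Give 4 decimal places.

Bootstrap SE is the standard deviation of the 7 replicate means.
Mean of replicates: (94.76 + 87.36 + 91.50 + 95.30 + 87.98 + 96.62 + 93.11) / 7 = 646.63000 / 7 = 92.37571
Sum of squared deviations: (+2.38429)² + (−5.01571)² + (−0.87571)² + (+2.92429)² + (−4.39571)² + (+4.24429)² + (+0.73429)² = 78.03597
Variance = 78.03597 / 7 = 11.14800
SE* = √11.14800

SE* = 3.3389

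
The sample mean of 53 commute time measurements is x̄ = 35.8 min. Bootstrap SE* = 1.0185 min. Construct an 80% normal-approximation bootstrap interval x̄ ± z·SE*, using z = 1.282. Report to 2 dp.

(34.49, 37.11)

Margin = 1.282 × 1.0185 = 1.306
Interval: 35.8 ± 1.306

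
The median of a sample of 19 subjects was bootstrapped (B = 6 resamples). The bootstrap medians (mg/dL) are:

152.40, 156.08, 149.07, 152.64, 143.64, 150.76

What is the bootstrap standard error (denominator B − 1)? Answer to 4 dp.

SE* = 4.1971

Bootstrap SE is the standard deviation of the 6 replicate medians.
Mean of replicates: (152.40 + 156.08 + 149.07 + 152.64 + 143.64 + 150.76) / 6 = 904.59000 / 6 = 150.76500
Sum of squared deviations: (+1.63500)² + (+5.31500)² + (−1.69500)² + (+1.87500)² + (−7.12500)² + (−0.00500)² = 88.07675
Variance = 88.07675 / 5 = 17.61535
SE* = √17.61535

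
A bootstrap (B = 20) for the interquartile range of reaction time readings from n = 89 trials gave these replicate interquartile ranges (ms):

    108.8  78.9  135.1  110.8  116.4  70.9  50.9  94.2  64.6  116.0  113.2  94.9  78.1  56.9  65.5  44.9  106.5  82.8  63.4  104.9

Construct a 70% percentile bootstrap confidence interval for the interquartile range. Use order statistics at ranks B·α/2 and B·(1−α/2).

(56.9, 113.2)

Sorted replicates: 44.9, 50.9, 56.9, 63.4, 64.6, 65.5, 70.9, 78.1, 78.9, 82.8, 94.2, 94.9, 104.9, 106.5, 108.8, 110.8, 113.2, 116.0, 116.4, 135.1
α = 0.30; lower rank = 20 × 0.150 = 3; upper rank = 20 × 0.850 = 17.
The 3rd smallest replicate is 56.9; the 17th is 113.2.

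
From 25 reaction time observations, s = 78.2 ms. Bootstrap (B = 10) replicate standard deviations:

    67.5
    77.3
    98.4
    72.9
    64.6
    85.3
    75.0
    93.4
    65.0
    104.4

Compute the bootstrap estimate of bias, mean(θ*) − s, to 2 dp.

bias = +2.18

mean(θ*) = (67.5 + 77.3 + 98.4 + 72.9 + 64.6 + 85.3 + 75.0 + 93.4 + 65.0 + 104.4) / 10 = 80.380
bias = 80.380 − 78.2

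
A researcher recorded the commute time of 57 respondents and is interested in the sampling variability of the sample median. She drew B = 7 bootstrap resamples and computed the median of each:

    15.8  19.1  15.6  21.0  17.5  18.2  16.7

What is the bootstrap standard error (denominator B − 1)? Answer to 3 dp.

Bootstrap SE is the standard deviation of the 7 replicate medians.
Mean of replicates: (15.8 + 19.1 + 15.6 + 21.0 + 17.5 + 18.2 + 16.7) / 7 = 123.9000 / 7 = 17.7000
Sum of squared deviations: (−1.9000)² + (+1.4000)² + (−2.1000)² + (+3.3000)² + (−0.2000)² + (+0.5000)² + (−1.0000)² = 22.1600
Variance = 22.1600 / 6 = 3.6933
SE* = √3.6933

SE* = 1.922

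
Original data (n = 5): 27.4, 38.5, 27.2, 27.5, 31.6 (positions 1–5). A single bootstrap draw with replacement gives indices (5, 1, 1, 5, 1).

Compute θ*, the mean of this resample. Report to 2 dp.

Resample values: 31.6, 27.4, 27.4, 31.6, 27.4.
Mean = (31.6 + 27.4 + 27.4 + 31.6 + 27.4) / 5 = 145.40 / 5 = 29.08

θ* = 29.08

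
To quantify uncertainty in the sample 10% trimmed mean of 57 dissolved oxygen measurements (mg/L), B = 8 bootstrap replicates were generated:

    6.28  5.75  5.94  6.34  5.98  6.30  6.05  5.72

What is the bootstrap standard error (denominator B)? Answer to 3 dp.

Bootstrap SE is the standard deviation of the 8 replicate 10% trimmed means.
Mean of replicates: (6.28 + 5.75 + 5.94 + 6.34 + 5.98 + 6.30 + 6.05 + 5.72) / 8 = 48.3600 / 8 = 6.0450
Sum of squared deviations: (+0.2350)² + (−0.2950)² + (−0.1050)² + (+0.2950)² + (−0.0650)² + (+0.2550)² + (+0.0050)² + (−0.3250)² = 0.4152
Variance = 0.4152 / 8 = 0.0519
SE* = √0.0519

SE* = 0.228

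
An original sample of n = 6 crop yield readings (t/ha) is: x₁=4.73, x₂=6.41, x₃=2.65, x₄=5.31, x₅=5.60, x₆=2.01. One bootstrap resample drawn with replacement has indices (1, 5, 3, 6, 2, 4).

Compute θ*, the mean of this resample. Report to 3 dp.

θ* = 4.452

Resample values: 4.73, 5.60, 2.65, 2.01, 6.41, 5.31.
Mean = (4.73 + 5.60 + 2.65 + 2.01 + 6.41 + 5.31) / 6 = 26.710 / 6 = 4.452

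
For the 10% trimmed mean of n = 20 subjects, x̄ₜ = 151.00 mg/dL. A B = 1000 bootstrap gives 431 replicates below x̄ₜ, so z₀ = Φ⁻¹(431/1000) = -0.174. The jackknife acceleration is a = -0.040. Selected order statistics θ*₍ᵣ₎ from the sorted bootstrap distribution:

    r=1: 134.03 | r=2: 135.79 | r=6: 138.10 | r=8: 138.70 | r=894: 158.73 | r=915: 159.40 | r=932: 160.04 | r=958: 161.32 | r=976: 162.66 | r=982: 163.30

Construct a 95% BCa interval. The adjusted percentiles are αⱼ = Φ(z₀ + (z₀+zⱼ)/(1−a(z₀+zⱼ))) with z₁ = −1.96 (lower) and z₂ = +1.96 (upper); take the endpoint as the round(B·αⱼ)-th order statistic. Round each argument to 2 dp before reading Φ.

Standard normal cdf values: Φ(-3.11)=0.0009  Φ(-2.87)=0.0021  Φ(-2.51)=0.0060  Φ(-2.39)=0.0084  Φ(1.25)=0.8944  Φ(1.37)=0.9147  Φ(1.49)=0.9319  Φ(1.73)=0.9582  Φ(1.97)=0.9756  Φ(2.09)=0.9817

Lower: z₀ + z₁ = -0.174 + (-1.960) = -2.134; 1 − a(z₀+z₁) = 1 − (-0.040)(-2.134) = 0.9146; argument = -0.174 + (-2.134)/0.9146 = -2.5072 → -2.51.
α₁ = Φ(-2.51) = 0.0060; rank = round(1000 × 0.0060) = 6; θ*₍6₎ = 138.10.
Upper: z₀ + z₂ = 1.786; 1 − a(z₀+z₂) = 1.0714; argument = 1.4929 → 1.49; α₂ = 0.9319; rank = 932; θ*₍932₎ = 160.04.

(138.10, 160.04)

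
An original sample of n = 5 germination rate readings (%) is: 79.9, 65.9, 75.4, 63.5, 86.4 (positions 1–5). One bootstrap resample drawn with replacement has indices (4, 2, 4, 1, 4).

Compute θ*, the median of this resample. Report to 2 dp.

θ* = 63.50

Resample values: 63.5, 65.9, 63.5, 79.9, 63.5.
Sorted: 63.5, 63.5, 63.5, 65.9, 79.9
Median = middle value = 63.50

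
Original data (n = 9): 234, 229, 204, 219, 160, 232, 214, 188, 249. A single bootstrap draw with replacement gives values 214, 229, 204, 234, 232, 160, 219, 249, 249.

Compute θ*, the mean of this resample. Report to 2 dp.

Mean = (214 + 229 + 204 + 234 + 232 + 160 + 219 + 249 + 249) / 9 = 1990.0 / 9 = 221.11

θ* = 221.11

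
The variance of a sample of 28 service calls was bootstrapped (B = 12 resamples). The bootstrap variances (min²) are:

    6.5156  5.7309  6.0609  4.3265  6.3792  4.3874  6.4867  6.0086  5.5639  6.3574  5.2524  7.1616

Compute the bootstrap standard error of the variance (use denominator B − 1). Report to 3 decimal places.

Bootstrap SE is the standard deviation of the 12 replicate variances.
Mean of replicates: (6.5156 + 5.7309 + 6.0609 + 4.3265 + 6.3792 + 4.3874 + 6.4867 + 6.0086 + 5.5639 + 6.3574 + 5.2524 + 7.1616) / 12 = 70.23110 / 12 = 5.85259
Sum of squared deviations: (+0.66301)² + (−0.12169)² + (+0.20831)² + (−1.52609)² + (+0.52661)² + (−1.46519)² + (+0.63411)² + (+0.15601)² + (−0.28869)² + (+0.50481)² + (−0.60019)² + (+1.30901)² = 8.08918
Variance = 8.08918 / 11 = 0.73538
SE* = √0.73538

SE* = 0.858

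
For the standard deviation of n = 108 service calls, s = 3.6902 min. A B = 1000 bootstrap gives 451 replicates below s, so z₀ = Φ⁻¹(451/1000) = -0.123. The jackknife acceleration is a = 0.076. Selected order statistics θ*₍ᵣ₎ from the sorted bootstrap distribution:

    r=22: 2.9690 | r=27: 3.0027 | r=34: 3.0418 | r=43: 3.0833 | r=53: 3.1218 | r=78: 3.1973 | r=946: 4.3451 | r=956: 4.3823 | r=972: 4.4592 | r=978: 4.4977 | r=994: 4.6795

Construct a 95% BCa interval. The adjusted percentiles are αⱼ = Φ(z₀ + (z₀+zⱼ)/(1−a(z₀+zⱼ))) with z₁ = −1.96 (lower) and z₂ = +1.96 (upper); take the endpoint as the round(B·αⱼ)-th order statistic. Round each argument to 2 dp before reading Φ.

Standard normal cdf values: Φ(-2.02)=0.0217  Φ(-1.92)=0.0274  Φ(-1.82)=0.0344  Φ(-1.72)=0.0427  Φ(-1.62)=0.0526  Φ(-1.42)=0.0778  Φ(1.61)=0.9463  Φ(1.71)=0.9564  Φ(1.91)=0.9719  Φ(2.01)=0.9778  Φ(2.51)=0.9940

Lower: z₀ + z₁ = -0.123 + (-1.960) = -2.083; 1 − a(z₀+z₁) = 1 − (0.076)(-2.083) = 1.1583; argument = -0.123 + (-2.083)/1.1583 = -1.9213 → -1.92.
α₁ = Φ(-1.92) = 0.0274; rank = round(1000 × 0.0274) = 27; θ*₍27₎ = 3.0027.
Upper: z₀ + z₂ = 1.837; 1 − a(z₀+z₂) = 0.8604; argument = 2.0121 → 2.01; α₂ = 0.9778; rank = 978; θ*₍978₎ = 4.4977.

(3.0027, 4.4977)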